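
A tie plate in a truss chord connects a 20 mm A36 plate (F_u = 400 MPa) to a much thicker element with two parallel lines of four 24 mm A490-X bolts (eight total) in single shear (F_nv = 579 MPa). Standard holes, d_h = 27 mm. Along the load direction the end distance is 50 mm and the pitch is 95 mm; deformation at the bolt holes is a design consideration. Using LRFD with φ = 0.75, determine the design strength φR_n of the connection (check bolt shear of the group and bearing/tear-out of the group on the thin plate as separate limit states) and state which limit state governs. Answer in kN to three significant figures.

1570 kN (bolt shear governs)

Bolt shear: A_b = π·24²/4 = 452.4 mm²; R_n = 579 × 452.4 × 8 × 1 / 1000 = 2095 kN → 0.75 × 2095 = 1570 kN.
Bearing (1.2 l_c t F_u ≤ 2.4 d t F_u): upper limit = 2.4·24·20·400 / 1000 = 460.8 kN.
  Edge l_c = 50 − 27/2 = 36.5 → r_n = 350.4 kN; interior l_c = 95 − 27 = 68 → r_n = 460.8 kN.
  R_n,bearing = 2·350.4 + 6·460.8 = 3466 kN → 0.75 × 3466 = 2600 kN.
Bolt shear governs: 1570 kN.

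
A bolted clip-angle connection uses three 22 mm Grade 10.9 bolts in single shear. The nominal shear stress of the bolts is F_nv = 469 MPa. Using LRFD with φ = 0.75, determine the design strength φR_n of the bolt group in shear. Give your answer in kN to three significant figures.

401 kN

A_b = π × 22² / 4 = 380.1 mm².
R_n = F_nv · A_b · n · n_s = 469 × 380.1 × 3 × 1 / 1000 = 534.8 kN.
Design strength φR_n = 0.75 × 534.8 = 401 kN.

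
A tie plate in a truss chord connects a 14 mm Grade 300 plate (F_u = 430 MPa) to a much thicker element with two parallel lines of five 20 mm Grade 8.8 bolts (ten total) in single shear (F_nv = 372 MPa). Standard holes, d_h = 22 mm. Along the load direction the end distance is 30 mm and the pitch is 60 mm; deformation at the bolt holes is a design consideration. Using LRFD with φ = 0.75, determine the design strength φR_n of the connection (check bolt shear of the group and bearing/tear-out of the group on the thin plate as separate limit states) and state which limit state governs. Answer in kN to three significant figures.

877 kN (bolt shear governs)

Bolt shear: A_b = π·20²/4 = 314.2 mm²; R_n = 372 × 314.2 × 10 × 1 / 1000 = 1169 kN → 0.75 × 1169 = 877 kN.
Bearing (1.2 l_c t F_u ≤ 2.4 d t F_u): upper limit = 2.4·20·14·430 / 1000 = 289 kN.
  Edge l_c = 30 − 22/2 = 19 → r_n = 137.3 kN; interior l_c = 60 − 22 = 38 → r_n = 274.5 kN.
  R_n,bearing = 2·137.3 + 8·274.5 = 2471 kN → 0.75 × 2471 = 1850 kN.
Bolt shear governs: 877 kN.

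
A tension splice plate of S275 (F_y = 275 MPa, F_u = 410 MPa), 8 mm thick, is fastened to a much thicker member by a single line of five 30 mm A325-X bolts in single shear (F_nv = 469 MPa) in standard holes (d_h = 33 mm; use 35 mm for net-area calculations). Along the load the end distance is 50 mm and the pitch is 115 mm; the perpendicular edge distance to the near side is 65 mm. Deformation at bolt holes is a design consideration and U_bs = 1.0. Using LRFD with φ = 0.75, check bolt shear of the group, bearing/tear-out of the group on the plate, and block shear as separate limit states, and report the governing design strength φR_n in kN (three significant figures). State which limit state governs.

622 kN (block shear governs)

Bolt shear: A_b = π·30²/4 = 706.9 mm²; R_n = 469 × 706.9 × 5 × 1 / 1000 = 1658 kN → 0.75 × 1658 = 1240 kN.
Bearing: edge l_c = 33.5, r_n = 131.9 kN; interior l_c = 82, r_n = 236.2 kN; R_n = 131.9 + 4·236.2 = 1076 kN → 807 kN.
Block shear: A_gv = 4080, A_nv = 2820, A_nt = 380 mm²; R_n = min(0.6F_uA_nv, 0.6F_yA_gv) + U_bs·F_u·A_nt = 829 kN → 622 kN.
Block shear governs: 622 kN.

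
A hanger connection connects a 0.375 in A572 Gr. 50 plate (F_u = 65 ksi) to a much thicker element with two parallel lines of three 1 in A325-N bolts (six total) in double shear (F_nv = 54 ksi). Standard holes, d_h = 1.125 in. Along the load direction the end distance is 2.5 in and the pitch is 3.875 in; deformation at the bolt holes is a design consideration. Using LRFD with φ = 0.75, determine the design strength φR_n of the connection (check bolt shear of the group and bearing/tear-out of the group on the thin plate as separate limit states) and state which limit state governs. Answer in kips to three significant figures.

Bolt shear: A_b = π·1²/4 = 0.7854 in²; R_n = 54 × 0.7854 × 6 × 2 = 508.9 kips → 0.75 × 508.9 = 382 kips.
Bearing (1.2 l_c t F_u ≤ 2.4 d t F_u): upper limit = 2.4·1·0.375·65 = 58.5 kips.
  Edge l_c = 2.5 − 1.125/2 = 1.938 → r_n = 56.67 kips; interior l_c = 3.875 − 1.125 = 2.75 → r_n = 58.5 kips.
  R_n,bearing = 2·56.67 + 4·58.5 = 347.3 kips → 0.75 × 347.3 = 261 kips.
Bearing governs: 261 kips.

261 kips (bearing governs)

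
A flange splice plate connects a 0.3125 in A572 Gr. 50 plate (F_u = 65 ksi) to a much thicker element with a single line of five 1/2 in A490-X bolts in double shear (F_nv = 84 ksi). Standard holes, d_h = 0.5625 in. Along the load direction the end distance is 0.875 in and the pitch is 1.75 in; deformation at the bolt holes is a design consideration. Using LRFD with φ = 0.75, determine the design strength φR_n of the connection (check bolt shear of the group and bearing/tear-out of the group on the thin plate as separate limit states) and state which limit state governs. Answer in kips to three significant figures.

84 kips (bearing governs)

Bolt shear: A_b = π·0.5²/4 = 0.1963 in²; R_n = 84 × 0.1963 × 5 × 2 = 164.9 kips → 0.75 × 164.9 = 124 kips.
Bearing (1.2 l_c t F_u ≤ 2.4 d t F_u): upper limit = 2.4·0.5·0.3125·65 = 24.38 kips.
  Edge l_c = 0.875 − 0.5625/2 = 0.5938 → r_n = 14.47 kips; interior l_c = 1.75 − 0.5625 = 1.188 → r_n = 24.38 kips.
  R_n,bearing = 1·14.47 + 4·24.38 = 112 kips → 0.75 × 112 = 84 kips.
Bearing governs: 84 kips.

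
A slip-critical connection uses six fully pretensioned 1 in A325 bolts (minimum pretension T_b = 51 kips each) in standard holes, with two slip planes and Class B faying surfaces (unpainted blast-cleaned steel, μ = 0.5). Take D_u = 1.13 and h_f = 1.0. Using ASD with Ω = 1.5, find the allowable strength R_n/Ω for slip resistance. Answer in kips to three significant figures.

R_n = μ · D_u · h_f · T_b · n_s · n_b = 0.5 × 1.13 × 1.0 × 51 × 2 × 6 = 345.8 kips.
Allowable strength R_n/Ω = 345.8 / 1.5 = 231 kips.

231 kips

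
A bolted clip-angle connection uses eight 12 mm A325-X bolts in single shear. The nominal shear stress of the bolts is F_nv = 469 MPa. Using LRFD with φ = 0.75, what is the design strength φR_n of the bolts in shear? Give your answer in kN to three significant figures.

318 kN

A_b = π × 12² / 4 = 113.1 mm².
R_n = F_nv · A_b · n · n_s = 469 × 113.1 × 8 × 1 / 1000 = 424.3 kN.
Design strength φR_n = 0.75 × 424.3 = 318 kN.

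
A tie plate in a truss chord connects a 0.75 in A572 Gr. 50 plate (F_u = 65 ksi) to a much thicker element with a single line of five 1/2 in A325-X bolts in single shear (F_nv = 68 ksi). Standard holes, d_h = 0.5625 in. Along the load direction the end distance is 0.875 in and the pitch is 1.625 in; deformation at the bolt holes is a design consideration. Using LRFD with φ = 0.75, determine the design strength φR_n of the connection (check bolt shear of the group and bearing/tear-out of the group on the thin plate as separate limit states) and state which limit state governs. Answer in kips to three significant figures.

50.1 kips (bolt shear governs)

Bolt shear: A_b = π·0.5²/4 = 0.1963 in²; R_n = 68 × 0.1963 × 5 × 1 = 66.76 kips → 0.75 × 66.76 = 50.1 kips.
Bearing (1.2 l_c t F_u ≤ 2.4 d t F_u): upper limit = 2.4·0.5·0.75·65 = 58.5 kips.
  Edge l_c = 0.875 − 0.5625/2 = 0.5938 → r_n = 34.73 kips; interior l_c = 1.625 − 0.5625 = 1.062 → r_n = 58.5 kips.
  R_n,bearing = 1·34.73 + 4·58.5 = 268.7 kips → 0.75 × 268.7 = 202 kips.
Bolt shear governs: 50.1 kips.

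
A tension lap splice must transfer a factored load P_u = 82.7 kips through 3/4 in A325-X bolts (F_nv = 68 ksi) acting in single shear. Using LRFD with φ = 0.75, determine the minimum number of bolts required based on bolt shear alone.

4 bolts

A_b = π·0.75²/4 = 0.4418 in².
Per-bolt design strength φR_n = 0.75 × 68 × 0.4418 × 1 = 22.53 kips.
n ≥ 82.7 / 22.53 = 3.67 → use 4 bolts.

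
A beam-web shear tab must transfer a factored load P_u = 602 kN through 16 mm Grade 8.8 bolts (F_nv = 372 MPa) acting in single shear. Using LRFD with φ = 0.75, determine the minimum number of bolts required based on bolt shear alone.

11 bolts

A_b = π·16²/4 = 201.1 mm².
Per-bolt design strength φR_n = 0.75 × 372 × 201.1 × 1 / 1000 = 56.1 kN.
n ≥ 602 / 56.1 = 10.73 → use 11 bolts.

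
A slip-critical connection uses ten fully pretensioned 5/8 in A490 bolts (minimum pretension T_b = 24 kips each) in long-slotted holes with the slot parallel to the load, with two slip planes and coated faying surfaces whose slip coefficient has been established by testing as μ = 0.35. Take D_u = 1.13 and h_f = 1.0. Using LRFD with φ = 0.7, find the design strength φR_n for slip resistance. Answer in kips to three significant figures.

R_n = μ · D_u · h_f · T_b · n_s · n_b = 0.35 × 1.13 × 1.0 × 24 × 2 × 10 = 189.8 kips.
Design strength φR_n = 0.7 × 189.8 = 133 kips.

133 kips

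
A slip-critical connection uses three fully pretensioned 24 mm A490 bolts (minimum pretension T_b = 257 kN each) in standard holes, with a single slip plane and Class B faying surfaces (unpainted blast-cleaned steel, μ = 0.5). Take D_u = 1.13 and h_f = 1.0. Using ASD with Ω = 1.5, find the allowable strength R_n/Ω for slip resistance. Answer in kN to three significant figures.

R_n = μ · D_u · h_f · T_b · n_s · n_b = 0.5 × 1.13 × 1.0 × 257 × 1 × 3 = 435.6 kN.
Allowable strength R_n/Ω = 435.6 / 1.5 = 290 kN.

290 kN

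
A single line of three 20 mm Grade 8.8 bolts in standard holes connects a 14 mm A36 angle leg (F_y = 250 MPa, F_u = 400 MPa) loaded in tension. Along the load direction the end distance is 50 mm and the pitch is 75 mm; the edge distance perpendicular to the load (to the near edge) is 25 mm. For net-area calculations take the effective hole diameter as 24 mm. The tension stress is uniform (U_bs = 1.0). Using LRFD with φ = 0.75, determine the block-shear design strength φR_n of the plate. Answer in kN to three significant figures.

Shear plane L_v = 50 + 2·75 = 200 mm; A_gv = 200 × 14 = 2800 mm².
A_nv = (200 − 2.5·24) × 14 = 1960 mm².
A_nt = (25 − 0.5·24) × 14 = 182 mm².
0.6 F_u A_nv = 470.4 kN; 0.6 F_y A_gv = 420 kN → shear yielding governs the shear term.
R_n = 420 + 1.0 × 400 × 182 / 1000 = 492.8 kN.
Design strength φR_n = 0.75 × 492.8 = 370 kN.

370 kN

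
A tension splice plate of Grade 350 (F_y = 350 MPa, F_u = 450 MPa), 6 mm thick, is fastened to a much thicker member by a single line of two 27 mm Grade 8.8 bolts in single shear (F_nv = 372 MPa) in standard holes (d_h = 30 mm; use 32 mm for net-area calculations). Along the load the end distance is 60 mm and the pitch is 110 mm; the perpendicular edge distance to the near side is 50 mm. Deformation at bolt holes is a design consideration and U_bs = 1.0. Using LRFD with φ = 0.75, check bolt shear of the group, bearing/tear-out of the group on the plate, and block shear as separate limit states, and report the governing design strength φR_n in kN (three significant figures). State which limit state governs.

Bolt shear: A_b = π·27²/4 = 572.6 mm²; R_n = 372 × 572.6 × 2 × 1 / 1000 = 426 kN → 0.75 × 426 = 319 kN.
Bearing: edge l_c = 45, r_n = 145.8 kN; interior l_c = 80, r_n = 175 kN; R_n = 145.8 + 1·175 = 320.8 kN → 241 kN.
Block shear: A_gv = 1020, A_nv = 732, A_nt = 204 mm²; R_n = min(0.6F_uA_nv, 0.6F_yA_gv) + U_bs·F_u·A_nt = 289.4 kN → 217 kN.
Block shear governs: 217 kN.

217 kN (block shear governs)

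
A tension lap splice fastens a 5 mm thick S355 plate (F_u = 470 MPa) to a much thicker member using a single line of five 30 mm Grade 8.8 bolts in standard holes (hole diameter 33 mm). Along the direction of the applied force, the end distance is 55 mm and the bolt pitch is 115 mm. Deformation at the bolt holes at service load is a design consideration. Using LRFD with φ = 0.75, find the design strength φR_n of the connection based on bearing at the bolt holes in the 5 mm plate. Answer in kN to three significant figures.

Per bolt r_n = 1.2 l_c t F_u ≤ 2.4 d t F_u; upper limit = 2.4 × 30 × 5 × 470 / 1000 = 169.2 kN.
Edge bolt: l_c = 55 − 33/2 = 38.5 mm → 1.2 × 38.5 × 5 × 470 / 1000 = 108.6 → r_n = 108.6 kN.
Interior bolts: l_c = 115 − 33 = 82 mm → 1.2 × 82 × 5 × 470 / 1000 = 231.2 → r_n = 169.2 kN.
R_n = 1 × 108.6 + 4 × 169.2 = 785.4 kN.
Design strength φR_n = 0.75 × 785.4 = 589 kN.

589 kN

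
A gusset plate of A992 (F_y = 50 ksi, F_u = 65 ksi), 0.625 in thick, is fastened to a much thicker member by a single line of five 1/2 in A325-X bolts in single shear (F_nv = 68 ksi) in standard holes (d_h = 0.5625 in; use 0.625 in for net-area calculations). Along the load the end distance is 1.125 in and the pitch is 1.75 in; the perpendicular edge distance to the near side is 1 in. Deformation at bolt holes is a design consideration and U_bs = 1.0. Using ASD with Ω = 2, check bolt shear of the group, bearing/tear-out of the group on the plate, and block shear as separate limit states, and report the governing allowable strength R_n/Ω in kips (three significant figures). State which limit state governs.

33.4 kips (bolt shear governs)

Bolt shear: A_b = π·0.5²/4 = 0.1963 in²; R_n = 68 × 0.1963 × 5 × 1 = 66.76 kips → 66.76 / 2 = 33.4 kips.
Bearing: edge l_c = 0.8438, r_n = 41.13 kips; interior l_c = 1.188, r_n = 48.75 kips; R_n = 41.13 + 4·48.75 = 236.1 kips → 118 kips.
Block shear: A_gv = 5.078, A_nv = 3.32, A_nt = 0.4297 in²; R_n = min(0.6F_uA_nv, 0.6F_yA_gv) + U_bs·F_u·A_nt = 157.4 kips → 78.7 kips.
Bolt shear governs: 33.4 kips.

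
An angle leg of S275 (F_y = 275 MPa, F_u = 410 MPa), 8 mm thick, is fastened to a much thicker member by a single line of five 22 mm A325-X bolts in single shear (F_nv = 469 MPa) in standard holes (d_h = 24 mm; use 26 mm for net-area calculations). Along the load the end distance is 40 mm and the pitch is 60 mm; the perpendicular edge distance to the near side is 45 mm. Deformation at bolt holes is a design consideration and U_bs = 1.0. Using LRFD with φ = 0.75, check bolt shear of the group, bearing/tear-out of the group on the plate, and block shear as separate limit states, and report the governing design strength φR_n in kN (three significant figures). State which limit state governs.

Bolt shear: A_b = π·22²/4 = 380.1 mm²; R_n = 469 × 380.1 × 5 × 1 / 1000 = 891.4 kN → 0.75 × 891.4 = 669 kN.
Bearing: edge l_c = 28, r_n = 110.2 kN; interior l_c = 36, r_n = 141.7 kN; R_n = 110.2 + 4·141.7 = 677 kN → 508 kN.
Block shear: A_gv = 2240, A_nv = 1304, A_nt = 256 mm²; R_n = min(0.6F_uA_nv, 0.6F_yA_gv) + U_bs·F_u·A_nt = 425.7 kN → 319 kN.
Block shear governs: 319 kN.

319 kN (block shear governs)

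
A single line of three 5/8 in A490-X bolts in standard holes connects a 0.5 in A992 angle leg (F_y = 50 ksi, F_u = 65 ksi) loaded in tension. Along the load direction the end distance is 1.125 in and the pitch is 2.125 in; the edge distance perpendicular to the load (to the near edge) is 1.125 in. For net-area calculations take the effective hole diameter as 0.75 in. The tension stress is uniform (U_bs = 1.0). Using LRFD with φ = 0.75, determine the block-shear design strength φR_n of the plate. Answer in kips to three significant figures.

69.5 kips

Shear plane L_v = 1.125 + 2·2.125 = 5.375 in; A_gv = 5.375 × 0.5 = 2.688 in².
A_nv = (5.375 − 2.5·0.75) × 0.5 = 1.75 in².
A_nt = (1.125 − 0.5·0.75) × 0.5 = 0.375 in².
0.6 F_u A_nv = 68.25 kips; 0.6 F_y A_gv = 80.62 kips → shear rupture governs the shear term.
R_n = 68.25 + 1.0 × 65 × 0.375 = 92.62 kips.
Design strength φR_n = 0.75 × 92.62 = 69.5 kips.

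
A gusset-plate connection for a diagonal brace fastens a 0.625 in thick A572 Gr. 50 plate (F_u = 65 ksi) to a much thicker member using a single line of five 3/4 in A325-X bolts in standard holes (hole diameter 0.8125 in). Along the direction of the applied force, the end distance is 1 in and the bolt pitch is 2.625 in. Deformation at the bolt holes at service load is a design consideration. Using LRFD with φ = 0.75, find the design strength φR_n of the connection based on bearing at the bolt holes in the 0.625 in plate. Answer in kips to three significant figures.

241 kips

Per bolt r_n = 1.2 l_c t F_u ≤ 2.4 d t F_u; upper limit = 2.4 × 0.75 × 0.625 × 65 = 73.12 kips.
Edge bolt: l_c = 1 − 0.8125/2 = 0.5938 in → 1.2 × 0.5938 × 0.625 × 65 = 28.95 → r_n = 28.95 kips.
Interior bolts: l_c = 2.625 − 0.8125 = 1.812 in → 1.2 × 1.812 × 0.625 × 65 = 88.36 → r_n = 73.12 kips.
R_n = 1 × 28.95 + 4 × 73.12 = 321.4 kips.
Design strength φR_n = 0.75 × 321.4 = 241 kips.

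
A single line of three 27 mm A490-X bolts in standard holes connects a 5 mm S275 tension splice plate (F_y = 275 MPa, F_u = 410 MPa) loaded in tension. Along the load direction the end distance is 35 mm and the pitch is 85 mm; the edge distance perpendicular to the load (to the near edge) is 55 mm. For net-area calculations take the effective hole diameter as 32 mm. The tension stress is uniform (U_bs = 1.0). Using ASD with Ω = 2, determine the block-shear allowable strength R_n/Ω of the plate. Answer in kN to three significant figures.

Shear plane L_v = 35 + 2·85 = 205 mm; A_gv = 205 × 5 = 1025 mm².
A_nv = (205 − 2.5·32) × 5 = 625 mm².
A_nt = (55 − 0.5·32) × 5 = 195 mm².
0.6 F_u A_nv = 153.8 kN; 0.6 F_y A_gv = 169.1 kN → shear rupture governs the shear term.
R_n = 153.8 + 1.0 × 410 × 195 / 1000 = 233.7 kN.
Allowable strength R_n/Ω = 233.7 / 2 = 117 kN.

117 kN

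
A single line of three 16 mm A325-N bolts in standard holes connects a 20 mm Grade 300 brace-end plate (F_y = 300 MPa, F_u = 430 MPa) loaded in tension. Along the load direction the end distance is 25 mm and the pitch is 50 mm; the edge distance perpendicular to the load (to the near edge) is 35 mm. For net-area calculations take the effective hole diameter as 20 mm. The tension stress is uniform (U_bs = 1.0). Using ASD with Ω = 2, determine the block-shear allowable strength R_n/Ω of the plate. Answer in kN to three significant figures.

301 kN

Shear plane L_v = 25 + 2·50 = 125 mm; A_gv = 125 × 20 = 2500 mm².
A_nv = (125 − 2.5·20) × 20 = 1500 mm².
A_nt = (35 − 0.5·20) × 20 = 500 mm².
0.6 F_u A_nv = 387 kN; 0.6 F_y A_gv = 450 kN → shear rupture governs the shear term.
R_n = 387 + 1.0 × 430 × 500 / 1000 = 602 kN.
Allowable strength R_n/Ω = 602 / 2 = 301 kN.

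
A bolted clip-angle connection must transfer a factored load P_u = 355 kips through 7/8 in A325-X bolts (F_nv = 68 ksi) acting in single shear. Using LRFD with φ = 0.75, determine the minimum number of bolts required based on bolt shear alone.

12 bolts

A_b = π·0.875²/4 = 0.6013 in².
Per-bolt design strength φR_n = 0.75 × 68 × 0.6013 × 1 = 30.67 kips.
n ≥ 355 / 30.67 = 11.58 → use 12 bolts.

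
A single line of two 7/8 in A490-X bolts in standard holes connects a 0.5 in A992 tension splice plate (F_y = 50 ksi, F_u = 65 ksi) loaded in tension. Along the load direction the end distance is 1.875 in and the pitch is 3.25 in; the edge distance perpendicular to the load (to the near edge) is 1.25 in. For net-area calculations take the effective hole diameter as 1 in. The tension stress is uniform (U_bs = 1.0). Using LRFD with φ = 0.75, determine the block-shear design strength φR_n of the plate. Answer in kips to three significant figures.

71.3 kips

Shear plane L_v = 1.875 + 1·3.25 = 5.125 in; A_gv = 5.125 × 0.5 = 2.562 in².
A_nv = (5.125 − 1.5·1) × 0.5 = 1.812 in².
A_nt = (1.25 − 0.5·1) × 0.5 = 0.375 in².
0.6 F_u A_nv = 70.69 kips; 0.6 F_y A_gv = 76.88 kips → shear rupture governs the shear term.
R_n = 70.69 + 1.0 × 65 × 0.375 = 95.06 kips.
Design strength φR_n = 0.75 × 95.06 = 71.3 kips.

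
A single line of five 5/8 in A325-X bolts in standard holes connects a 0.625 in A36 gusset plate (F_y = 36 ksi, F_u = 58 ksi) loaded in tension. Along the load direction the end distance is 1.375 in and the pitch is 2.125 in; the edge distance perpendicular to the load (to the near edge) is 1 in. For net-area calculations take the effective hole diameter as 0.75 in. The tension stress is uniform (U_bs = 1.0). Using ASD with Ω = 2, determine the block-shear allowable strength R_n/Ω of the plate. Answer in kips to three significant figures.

78 kips

Shear plane L_v = 1.375 + 4·2.125 = 9.875 in; A_gv = 9.875 × 0.625 = 6.172 in².
A_nv = (9.875 − 4.5·0.75) × 0.625 = 4.062 in².
A_nt = (1 − 0.5·0.75) × 0.625 = 0.3906 in².
0.6 F_u A_nv = 141.4 kips; 0.6 F_y A_gv = 133.3 kips → shear yielding governs the shear term.
R_n = 133.3 + 1.0 × 58 × 0.3906 = 156 kips.
Allowable strength R_n/Ω = 156 / 2 = 78 kips.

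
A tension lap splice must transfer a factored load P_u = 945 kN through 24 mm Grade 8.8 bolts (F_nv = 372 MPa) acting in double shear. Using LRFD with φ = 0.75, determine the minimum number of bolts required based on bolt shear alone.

A_b = π·24²/4 = 452.4 mm².
Per-bolt design strength φR_n = 0.75 × 372 × 452.4 × 2 / 1000 = 252.4 kN.
n ≥ 945 / 252.4 = 3.744 → use 4 bolts.

4 bolts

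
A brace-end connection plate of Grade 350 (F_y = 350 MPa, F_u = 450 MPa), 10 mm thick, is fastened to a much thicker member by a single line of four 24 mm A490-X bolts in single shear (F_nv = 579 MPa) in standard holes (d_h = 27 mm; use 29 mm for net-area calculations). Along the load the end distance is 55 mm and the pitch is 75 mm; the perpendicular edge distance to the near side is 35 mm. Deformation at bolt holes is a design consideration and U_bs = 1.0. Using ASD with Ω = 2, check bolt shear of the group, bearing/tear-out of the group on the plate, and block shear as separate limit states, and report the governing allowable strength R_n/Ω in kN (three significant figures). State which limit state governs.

Bolt shear: A_b = π·24²/4 = 452.4 mm²; R_n = 579 × 452.4 × 4 × 1 / 1000 = 1048 kN → 1048 / 2 = 524 kN.
Bearing: edge l_c = 41.5, r_n = 224.1 kN; interior l_c = 48, r_n = 259.2 kN; R_n = 224.1 + 3·259.2 = 1002 kN → 501 kN.
Block shear: A_gv = 2800, A_nv = 1785, A_nt = 205 mm²; R_n = min(0.6F_uA_nv, 0.6F_yA_gv) + U_bs·F_u·A_nt = 574.2 kN → 287 kN.
Block shear governs: 287 kN.

287 kN (block shear governs)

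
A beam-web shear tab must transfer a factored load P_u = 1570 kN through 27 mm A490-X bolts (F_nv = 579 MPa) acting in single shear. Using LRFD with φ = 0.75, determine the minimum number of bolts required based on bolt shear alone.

7 bolts

A_b = π·27²/4 = 572.6 mm².
Per-bolt design strength φR_n = 0.75 × 579 × 572.6 × 1 / 1000 = 248.6 kN.
n ≥ 1570 / 248.6 = 6.315 → use 7 bolts.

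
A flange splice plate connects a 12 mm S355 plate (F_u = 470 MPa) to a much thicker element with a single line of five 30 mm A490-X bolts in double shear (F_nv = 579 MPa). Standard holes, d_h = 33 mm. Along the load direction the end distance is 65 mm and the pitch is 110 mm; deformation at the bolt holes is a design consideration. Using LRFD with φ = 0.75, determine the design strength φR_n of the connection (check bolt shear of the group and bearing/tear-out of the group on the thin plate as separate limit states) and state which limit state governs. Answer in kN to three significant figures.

1460 kN (bearing governs)

Bolt shear: A_b = π·30²/4 = 706.9 mm²; R_n = 579 × 706.9 × 5 × 2 / 1000 = 4093 kN → 0.75 × 4093 = 3070 kN.
Bearing (1.2 l_c t F_u ≤ 2.4 d t F_u): upper limit = 2.4·30·12·470 / 1000 = 406.1 kN.
  Edge l_c = 65 − 33/2 = 48.5 → r_n = 328.2 kN; interior l_c = 110 − 33 = 77 → r_n = 406.1 kN.
  R_n,bearing = 1·328.2 + 4·406.1 = 1953 kN → 0.75 × 1953 = 1460 kN.
Bearing governs: 1460 kN.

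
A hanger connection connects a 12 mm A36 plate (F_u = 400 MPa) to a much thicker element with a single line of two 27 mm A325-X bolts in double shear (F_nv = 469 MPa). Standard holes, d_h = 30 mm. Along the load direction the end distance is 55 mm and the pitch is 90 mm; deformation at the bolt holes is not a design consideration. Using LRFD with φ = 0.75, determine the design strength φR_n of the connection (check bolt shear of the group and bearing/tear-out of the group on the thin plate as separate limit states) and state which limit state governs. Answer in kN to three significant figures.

Bolt shear: A_b = π·27²/4 = 572.6 mm²; R_n = 469 × 572.6 × 2 × 2 / 1000 = 1074 kN → 0.75 × 1074 = 806 kN.
Bearing (1.5 l_c t F_u ≤ 3.0 d t F_u): upper limit = 3.0·27·12·400 / 1000 = 388.8 kN.
  Edge l_c = 55 − 30/2 = 40 → r_n = 288 kN; interior l_c = 90 − 30 = 60 → r_n = 388.8 kN.
  R_n,bearing = 1·288 + 1·388.8 = 676.8 kN → 0.75 × 676.8 = 508 kN.
Bearing governs: 508 kN.

508 kN (bearing governs)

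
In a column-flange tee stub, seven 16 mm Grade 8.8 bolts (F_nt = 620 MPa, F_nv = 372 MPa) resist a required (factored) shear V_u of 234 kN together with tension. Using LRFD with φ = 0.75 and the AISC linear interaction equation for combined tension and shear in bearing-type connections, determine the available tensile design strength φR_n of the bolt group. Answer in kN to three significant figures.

461 kN

A_b = π·16²/4 = 201.1 mm²; f_rv = 234 × 1000 / (7 × 201.1) = 166.3 MPa.
F'_nt = 1.3 F_nt − (F_nt / φF_nv) f_rv = 1.3·620 − (620/(0.75·372))·166.3 = 436.5 MPa, capped at F_nt → F'_nt = 436.5 MPa.
R_n = F'_nt · A_b · n = 436.5 × 201.1 × 7 / 1000 = 614.4 kN.
Design strength φR_n = 0.75 × 614.4 = 461 kN.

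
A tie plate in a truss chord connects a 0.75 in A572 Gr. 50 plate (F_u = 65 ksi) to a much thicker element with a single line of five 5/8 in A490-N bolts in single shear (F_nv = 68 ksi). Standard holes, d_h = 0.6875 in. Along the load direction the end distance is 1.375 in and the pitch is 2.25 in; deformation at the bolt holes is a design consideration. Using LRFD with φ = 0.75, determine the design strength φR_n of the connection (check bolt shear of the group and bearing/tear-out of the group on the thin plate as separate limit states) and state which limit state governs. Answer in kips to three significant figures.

78.2 kips (bolt shear governs)

Bolt shear: A_b = π·0.625²/4 = 0.3068 in²; R_n = 68 × 0.3068 × 5 × 1 = 104.3 kips → 0.75 × 104.3 = 78.2 kips.
Bearing (1.2 l_c t F_u ≤ 2.4 d t F_u): upper limit = 2.4·0.625·0.75·65 = 73.12 kips.
  Edge l_c = 1.375 − 0.6875/2 = 1.031 → r_n = 60.33 kips; interior l_c = 2.25 − 0.6875 = 1.562 → r_n = 73.12 kips.
  R_n,bearing = 1·60.33 + 4·73.12 = 352.8 kips → 0.75 × 352.8 = 265 kips.
Bolt shear governs: 78.2 kips.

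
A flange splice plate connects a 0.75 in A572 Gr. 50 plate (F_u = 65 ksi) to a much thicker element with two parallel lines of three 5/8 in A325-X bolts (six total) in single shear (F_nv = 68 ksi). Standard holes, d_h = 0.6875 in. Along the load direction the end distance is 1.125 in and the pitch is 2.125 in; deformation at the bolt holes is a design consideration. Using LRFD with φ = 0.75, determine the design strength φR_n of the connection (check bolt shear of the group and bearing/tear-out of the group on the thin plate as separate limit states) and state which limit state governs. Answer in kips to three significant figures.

Bolt shear: A_b = π·0.625²/4 = 0.3068 in²; R_n = 68 × 0.3068 × 6 × 1 = 125.2 kips → 0.75 × 125.2 = 93.9 kips.
Bearing (1.2 l_c t F_u ≤ 2.4 d t F_u): upper limit = 2.4·0.625·0.75·65 = 73.12 kips.
  Edge l_c = 1.125 − 0.6875/2 = 0.7812 → r_n = 45.7 kips; interior l_c = 2.125 − 0.6875 = 1.438 → r_n = 73.12 kips.
  R_n,bearing = 2·45.7 + 4·73.12 = 383.9 kips → 0.75 × 383.9 = 288 kips.
Bolt shear governs: 93.9 kips.

93.9 kips (bolt shear governs)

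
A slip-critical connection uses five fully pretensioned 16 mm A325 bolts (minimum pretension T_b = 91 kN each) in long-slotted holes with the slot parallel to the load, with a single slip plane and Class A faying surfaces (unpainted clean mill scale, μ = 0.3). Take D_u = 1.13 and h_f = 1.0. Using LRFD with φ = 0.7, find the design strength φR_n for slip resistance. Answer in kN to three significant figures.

R_n = μ · D_u · h_f · T_b · n_s · n_b = 0.3 × 1.13 × 1.0 × 91 × 1 × 5 = 154.2 kN.
Design strength φR_n = 0.7 × 154.2 = 108 kN.

108 kN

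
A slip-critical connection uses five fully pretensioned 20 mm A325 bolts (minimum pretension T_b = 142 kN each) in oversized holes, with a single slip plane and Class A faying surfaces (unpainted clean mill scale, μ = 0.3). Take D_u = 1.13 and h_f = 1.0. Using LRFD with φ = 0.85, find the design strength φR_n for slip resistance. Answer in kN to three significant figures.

R_n = μ · D_u · h_f · T_b · n_s · n_b = 0.3 × 1.13 × 1.0 × 142 × 1 × 5 = 240.7 kN.
Design strength φR_n = 0.85 × 240.7 = 205 kN.

205 kN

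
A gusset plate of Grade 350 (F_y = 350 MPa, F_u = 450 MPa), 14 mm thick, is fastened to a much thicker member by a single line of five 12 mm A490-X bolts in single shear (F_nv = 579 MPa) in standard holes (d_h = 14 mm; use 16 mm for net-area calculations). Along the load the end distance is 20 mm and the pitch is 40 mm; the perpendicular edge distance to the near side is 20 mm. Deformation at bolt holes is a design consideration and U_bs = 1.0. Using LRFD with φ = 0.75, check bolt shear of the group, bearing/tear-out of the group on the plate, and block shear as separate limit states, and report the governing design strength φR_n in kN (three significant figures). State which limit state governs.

Bolt shear: A_b = π·12²/4 = 113.1 mm²; R_n = 579 × 113.1 × 5 × 1 / 1000 = 327.4 kN → 0.75 × 327.4 = 246 kN.
Bearing: edge l_c = 13, r_n = 98.28 kN; interior l_c = 26, r_n = 181.4 kN; R_n = 98.28 + 4·181.4 = 824 kN → 618 kN.
Block shear: A_gv = 2520, A_nv = 1512, A_nt = 168 mm²; R_n = min(0.6F_uA_nv, 0.6F_yA_gv) + U_bs·F_u·A_nt = 483.8 kN → 363 kN.
Bolt shear governs: 246 kN.

246 kN (bolt shear governs)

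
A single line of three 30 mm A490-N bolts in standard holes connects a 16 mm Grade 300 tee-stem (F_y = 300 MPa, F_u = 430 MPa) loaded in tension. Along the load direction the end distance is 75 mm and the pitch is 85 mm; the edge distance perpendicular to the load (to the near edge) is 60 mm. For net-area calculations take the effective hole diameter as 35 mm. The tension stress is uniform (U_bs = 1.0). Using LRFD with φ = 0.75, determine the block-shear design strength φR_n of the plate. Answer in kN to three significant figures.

Shear plane L_v = 75 + 2·85 = 245 mm; A_gv = 245 × 16 = 3920 mm².
A_nv = (245 − 2.5·35) × 16 = 2520 mm².
A_nt = (60 − 0.5·35) × 16 = 680 mm².
0.6 F_u A_nv = 650.2 kN; 0.6 F_y A_gv = 705.6 kN → shear rupture governs the shear term.
R_n = 650.2 + 1.0 × 430 × 680 / 1000 = 942.6 kN.
Design strength φR_n = 0.75 × 942.6 = 707 kN.

707 kN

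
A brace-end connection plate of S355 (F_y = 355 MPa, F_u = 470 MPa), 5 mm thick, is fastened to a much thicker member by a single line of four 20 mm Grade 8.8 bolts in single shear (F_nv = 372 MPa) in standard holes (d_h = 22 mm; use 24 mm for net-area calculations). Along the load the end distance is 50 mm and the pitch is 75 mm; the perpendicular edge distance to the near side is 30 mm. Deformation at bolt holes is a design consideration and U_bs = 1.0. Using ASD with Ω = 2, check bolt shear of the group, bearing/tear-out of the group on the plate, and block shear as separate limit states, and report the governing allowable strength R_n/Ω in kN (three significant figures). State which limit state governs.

156 kN (block shear governs)

Bolt shear: A_b = π·20²/4 = 314.2 mm²; R_n = 372 × 314.2 × 4 × 1 / 1000 = 467.5 kN → 467.5 / 2 = 234 kN.
Bearing: edge l_c = 39, r_n = 110 kN; interior l_c = 53, r_n = 112.8 kN; R_n = 110 + 3·112.8 = 448.4 kN → 224 kN.
Block shear: A_gv = 1375, A_nv = 955, A_nt = 90 mm²; R_n = min(0.6F_uA_nv, 0.6F_yA_gv) + U_bs·F_u·A_nt = 311.6 kN → 156 kN.
Block shear governs: 156 kN.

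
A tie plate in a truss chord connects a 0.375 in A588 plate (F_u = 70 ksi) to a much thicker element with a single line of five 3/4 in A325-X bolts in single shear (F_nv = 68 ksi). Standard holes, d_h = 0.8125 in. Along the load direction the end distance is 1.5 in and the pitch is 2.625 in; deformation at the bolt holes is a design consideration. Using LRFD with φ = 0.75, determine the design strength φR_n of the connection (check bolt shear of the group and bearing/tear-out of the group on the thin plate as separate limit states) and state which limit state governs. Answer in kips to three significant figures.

113 kips (bolt shear governs)

Bolt shear: A_b = π·0.75²/4 = 0.4418 in²; R_n = 68 × 0.4418 × 5 × 1 = 150.2 kips → 0.75 × 150.2 = 113 kips.
Bearing (1.2 l_c t F_u ≤ 2.4 d t F_u): upper limit = 2.4·0.75·0.375·70 = 47.25 kips.
  Edge l_c = 1.5 − 0.8125/2 = 1.094 → r_n = 34.45 kips; interior l_c = 2.625 − 0.8125 = 1.812 → r_n = 47.25 kips.
  R_n,bearing = 1·34.45 + 4·47.25 = 223.5 kips → 0.75 × 223.5 = 168 kips.
Bolt shear governs: 113 kips.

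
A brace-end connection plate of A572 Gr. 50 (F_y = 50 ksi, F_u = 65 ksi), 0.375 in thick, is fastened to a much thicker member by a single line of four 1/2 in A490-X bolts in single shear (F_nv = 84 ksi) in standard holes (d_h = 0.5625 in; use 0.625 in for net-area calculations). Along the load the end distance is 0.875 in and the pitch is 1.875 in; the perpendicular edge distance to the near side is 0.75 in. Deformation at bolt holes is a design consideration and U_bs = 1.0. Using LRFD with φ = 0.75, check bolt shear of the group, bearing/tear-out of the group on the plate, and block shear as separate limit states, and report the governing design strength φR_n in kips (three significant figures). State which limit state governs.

49.5 kips (bolt shear governs)

Bolt shear: A_b = π·0.5²/4 = 0.1963 in²; R_n = 84 × 0.1963 × 4 × 1 = 65.97 kips → 0.75 × 65.97 = 49.5 kips.
Bearing: edge l_c = 0.5938, r_n = 17.37 kips; interior l_c = 1.312, r_n = 29.25 kips; R_n = 17.37 + 3·29.25 = 105.1 kips → 78.8 kips.
Block shear: A_gv = 2.438, A_nv = 1.617, A_nt = 0.1641 in²; R_n = min(0.6F_uA_nv, 0.6F_yA_gv) + U_bs·F_u·A_nt = 73.73 kips → 55.3 kips.
Bolt shear governs: 49.5 kips.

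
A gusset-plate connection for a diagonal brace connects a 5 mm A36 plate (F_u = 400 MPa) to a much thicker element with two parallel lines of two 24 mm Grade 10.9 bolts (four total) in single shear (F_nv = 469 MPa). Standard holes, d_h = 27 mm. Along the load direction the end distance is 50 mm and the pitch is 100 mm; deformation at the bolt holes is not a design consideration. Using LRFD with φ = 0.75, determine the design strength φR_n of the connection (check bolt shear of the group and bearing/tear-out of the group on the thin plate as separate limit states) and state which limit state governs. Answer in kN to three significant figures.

380 kN (bearing governs)

Bolt shear: A_b = π·24²/4 = 452.4 mm²; R_n = 469 × 452.4 × 4 × 1 / 1000 = 848.7 kN → 0.75 × 848.7 = 637 kN.
Bearing (1.5 l_c t F_u ≤ 3.0 d t F_u): upper limit = 3.0·24·5·400 / 1000 = 144 kN.
  Edge l_c = 50 − 27/2 = 36.5 → r_n = 109.5 kN; interior l_c = 100 − 27 = 73 → r_n = 144 kN.
  R_n,bearing = 2·109.5 + 2·144 = 507 kN → 0.75 × 507 = 380 kN.
Bearing governs: 380 kN.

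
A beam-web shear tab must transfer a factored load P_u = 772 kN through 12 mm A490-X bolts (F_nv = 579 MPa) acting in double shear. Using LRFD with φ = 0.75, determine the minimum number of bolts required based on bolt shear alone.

A_b = π·12²/4 = 113.1 mm².
Per-bolt design strength φR_n = 0.75 × 579 × 113.1 × 2 / 1000 = 98.23 kN.
n ≥ 772 / 98.23 = 7.86 → use 8 bolts.

8 bolts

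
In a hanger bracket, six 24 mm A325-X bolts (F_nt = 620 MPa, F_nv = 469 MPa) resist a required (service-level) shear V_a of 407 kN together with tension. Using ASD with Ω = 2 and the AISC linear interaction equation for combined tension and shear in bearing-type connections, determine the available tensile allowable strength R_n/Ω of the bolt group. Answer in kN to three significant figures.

556 kN

A_b = π·24²/4 = 452.4 mm²; f_rv = 407 × 1000 / (6 × 452.4) = 149.9 MPa.
F'_nt = 1.3 F_nt − (Ω F_nt / F_nv) f_rv = 1.3·620 − (2·620/469)·149.9 = 409.6 MPa, capped at F_nt → F'_nt = 409.6 MPa.
R_n = F'_nt · A_b · n = 409.6 × 452.4 × 6 / 1000 = 1112 kN.
Allowable strength R_n/Ω = 1112 / 2 = 556 kN.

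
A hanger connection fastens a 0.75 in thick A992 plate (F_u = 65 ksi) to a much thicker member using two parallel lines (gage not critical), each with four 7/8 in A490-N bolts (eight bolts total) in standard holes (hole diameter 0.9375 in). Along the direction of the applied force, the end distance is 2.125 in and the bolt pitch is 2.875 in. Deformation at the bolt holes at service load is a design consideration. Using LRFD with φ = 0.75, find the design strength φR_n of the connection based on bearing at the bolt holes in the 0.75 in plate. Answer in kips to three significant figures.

Per bolt r_n = 1.2 l_c t F_u ≤ 2.4 d t F_u; upper limit = 2.4 × 0.875 × 0.75 × 65 = 102.4 kips.
Edge bolt: l_c = 2.125 − 0.9375/2 = 1.656 in → 1.2 × 1.656 × 0.75 × 65 = 96.89 → r_n = 96.89 kips.
Interior bolts: l_c = 2.875 − 0.9375 = 1.938 in → 1.2 × 1.938 × 0.75 × 65 = 113.3 → r_n = 102.4 kips.
R_n = 2 × 96.89 + 6 × 102.4 = 808 kips.
Design strength φR_n = 0.75 × 808 = 606 kips.

606 kips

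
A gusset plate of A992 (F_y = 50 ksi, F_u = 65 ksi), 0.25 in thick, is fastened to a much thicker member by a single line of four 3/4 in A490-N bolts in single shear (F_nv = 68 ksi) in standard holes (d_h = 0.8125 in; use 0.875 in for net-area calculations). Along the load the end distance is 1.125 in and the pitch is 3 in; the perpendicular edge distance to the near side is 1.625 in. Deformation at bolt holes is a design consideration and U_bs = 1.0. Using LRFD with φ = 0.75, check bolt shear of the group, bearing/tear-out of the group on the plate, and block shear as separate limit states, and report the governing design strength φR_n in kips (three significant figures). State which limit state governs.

Bolt shear: A_b = π·0.75²/4 = 0.4418 in²; R_n = 68 × 0.4418 × 4 × 1 = 120.2 kips → 0.75 × 120.2 = 90.1 kips.
Bearing: edge l_c = 0.7188, r_n = 14.02 kips; interior l_c = 2.188, r_n = 29.25 kips; R_n = 14.02 + 3·29.25 = 101.8 kips → 76.3 kips.
Block shear: A_gv = 2.531, A_nv = 1.766, A_nt = 0.2969 in²; R_n = min(0.6F_uA_nv, 0.6F_yA_gv) + U_bs·F_u·A_nt = 88.16 kips → 66.1 kips.
Block shear governs: 66.1 kips.

66.1 kips (block shear governs)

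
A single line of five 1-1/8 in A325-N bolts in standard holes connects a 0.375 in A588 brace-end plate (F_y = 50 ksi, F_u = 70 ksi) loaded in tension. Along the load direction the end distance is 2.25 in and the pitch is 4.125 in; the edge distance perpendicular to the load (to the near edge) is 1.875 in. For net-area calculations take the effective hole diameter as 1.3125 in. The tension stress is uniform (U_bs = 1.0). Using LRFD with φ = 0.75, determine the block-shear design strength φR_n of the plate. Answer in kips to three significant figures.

Shear plane L_v = 2.25 + 4·4.125 = 18.75 in; A_gv = 18.75 × 0.375 = 7.031 in².
A_nv = (18.75 − 4.5·1.3125) × 0.375 = 4.816 in².
A_nt = (1.875 − 0.5·1.3125) × 0.375 = 0.457 in².
0.6 F_u A_nv = 202.3 kips; 0.6 F_y A_gv = 210.9 kips → shear rupture governs the shear term.
R_n = 202.3 + 1.0 × 70 × 0.457 = 234.3 kips.
Design strength φR_n = 0.75 × 234.3 = 176 kips.

176 kips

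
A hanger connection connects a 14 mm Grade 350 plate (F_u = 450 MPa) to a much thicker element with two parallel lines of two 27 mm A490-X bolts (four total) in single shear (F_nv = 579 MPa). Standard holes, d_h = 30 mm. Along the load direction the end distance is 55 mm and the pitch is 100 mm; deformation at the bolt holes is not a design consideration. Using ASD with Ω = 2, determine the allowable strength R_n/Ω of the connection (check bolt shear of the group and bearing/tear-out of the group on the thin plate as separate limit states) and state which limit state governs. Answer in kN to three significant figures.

Bolt shear: A_b = π·27²/4 = 572.6 mm²; R_n = 579 × 572.6 × 4 × 1 / 1000 = 1326 kN → 1326 / 2 = 663 kN.
Bearing (1.5 l_c t F_u ≤ 3.0 d t F_u): upper limit = 3.0·27·14·450 / 1000 = 510.3 kN.
  Edge l_c = 55 − 30/2 = 40 → r_n = 378 kN; interior l_c = 100 − 30 = 70 → r_n = 510.3 kN.
  R_n,bearing = 2·378 + 2·510.3 = 1777 kN → 1777 / 2 = 888 kN.
Bolt shear governs: 663 kN.

663 kN (bolt shear governs)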